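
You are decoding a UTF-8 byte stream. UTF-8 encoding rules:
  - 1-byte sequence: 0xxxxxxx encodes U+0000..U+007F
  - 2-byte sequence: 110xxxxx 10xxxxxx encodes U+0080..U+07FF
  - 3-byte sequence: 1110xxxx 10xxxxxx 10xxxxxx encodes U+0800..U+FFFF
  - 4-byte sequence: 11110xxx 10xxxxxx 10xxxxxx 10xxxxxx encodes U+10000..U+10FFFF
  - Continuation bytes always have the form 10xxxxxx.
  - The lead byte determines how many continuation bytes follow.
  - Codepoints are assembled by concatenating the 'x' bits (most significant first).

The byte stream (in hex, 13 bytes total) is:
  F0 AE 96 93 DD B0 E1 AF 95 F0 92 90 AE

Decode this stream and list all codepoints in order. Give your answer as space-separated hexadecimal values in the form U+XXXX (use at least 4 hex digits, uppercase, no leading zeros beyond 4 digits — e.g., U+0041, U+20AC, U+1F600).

Answer: U+2E593 U+0770 U+1BD5 U+1242E

Derivation:
Byte[0]=F0: 4-byte lead, need 3 cont bytes. acc=0x0
Byte[1]=AE: continuation. acc=(acc<<6)|0x2E=0x2E
Byte[2]=96: continuation. acc=(acc<<6)|0x16=0xB96
Byte[3]=93: continuation. acc=(acc<<6)|0x13=0x2E593
Completed: cp=U+2E593 (starts at byte 0)
Byte[4]=DD: 2-byte lead, need 1 cont bytes. acc=0x1D
Byte[5]=B0: continuation. acc=(acc<<6)|0x30=0x770
Completed: cp=U+0770 (starts at byte 4)
Byte[6]=E1: 3-byte lead, need 2 cont bytes. acc=0x1
Byte[7]=AF: continuation. acc=(acc<<6)|0x2F=0x6F
Byte[8]=95: continuation. acc=(acc<<6)|0x15=0x1BD5
Completed: cp=U+1BD5 (starts at byte 6)
Byte[9]=F0: 4-byte lead, need 3 cont bytes. acc=0x0
Byte[10]=92: continuation. acc=(acc<<6)|0x12=0x12
Byte[11]=90: continuation. acc=(acc<<6)|0x10=0x490
Byte[12]=AE: continuation. acc=(acc<<6)|0x2E=0x1242E
Completed: cp=U+1242E (starts at byte 9)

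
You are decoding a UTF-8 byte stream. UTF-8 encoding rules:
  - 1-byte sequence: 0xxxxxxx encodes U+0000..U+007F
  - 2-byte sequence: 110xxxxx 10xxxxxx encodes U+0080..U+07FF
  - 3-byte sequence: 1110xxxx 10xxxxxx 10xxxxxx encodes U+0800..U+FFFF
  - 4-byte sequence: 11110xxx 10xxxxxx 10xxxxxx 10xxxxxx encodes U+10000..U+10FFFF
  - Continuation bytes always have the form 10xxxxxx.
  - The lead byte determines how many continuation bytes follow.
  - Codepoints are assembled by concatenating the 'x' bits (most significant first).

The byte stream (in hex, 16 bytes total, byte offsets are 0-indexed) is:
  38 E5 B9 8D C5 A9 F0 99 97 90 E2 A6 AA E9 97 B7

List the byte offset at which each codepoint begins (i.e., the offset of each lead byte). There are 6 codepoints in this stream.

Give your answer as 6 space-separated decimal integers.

Byte[0]=38: 1-byte ASCII. cp=U+0038
Byte[1]=E5: 3-byte lead, need 2 cont bytes. acc=0x5
Byte[2]=B9: continuation. acc=(acc<<6)|0x39=0x179
Byte[3]=8D: continuation. acc=(acc<<6)|0x0D=0x5E4D
Completed: cp=U+5E4D (starts at byte 1)
Byte[4]=C5: 2-byte lead, need 1 cont bytes. acc=0x5
Byte[5]=A9: continuation. acc=(acc<<6)|0x29=0x169
Completed: cp=U+0169 (starts at byte 4)
Byte[6]=F0: 4-byte lead, need 3 cont bytes. acc=0x0
Byte[7]=99: continuation. acc=(acc<<6)|0x19=0x19
Byte[8]=97: continuation. acc=(acc<<6)|0x17=0x657
Byte[9]=90: continuation. acc=(acc<<6)|0x10=0x195D0
Completed: cp=U+195D0 (starts at byte 6)
Byte[10]=E2: 3-byte lead, need 2 cont bytes. acc=0x2
Byte[11]=A6: continuation. acc=(acc<<6)|0x26=0xA6
Byte[12]=AA: continuation. acc=(acc<<6)|0x2A=0x29AA
Completed: cp=U+29AA (starts at byte 10)
Byte[13]=E9: 3-byte lead, need 2 cont bytes. acc=0x9
Byte[14]=97: continuation. acc=(acc<<6)|0x17=0x257
Byte[15]=B7: continuation. acc=(acc<<6)|0x37=0x95F7
Completed: cp=U+95F7 (starts at byte 13)

Answer: 0 1 4 6 10 13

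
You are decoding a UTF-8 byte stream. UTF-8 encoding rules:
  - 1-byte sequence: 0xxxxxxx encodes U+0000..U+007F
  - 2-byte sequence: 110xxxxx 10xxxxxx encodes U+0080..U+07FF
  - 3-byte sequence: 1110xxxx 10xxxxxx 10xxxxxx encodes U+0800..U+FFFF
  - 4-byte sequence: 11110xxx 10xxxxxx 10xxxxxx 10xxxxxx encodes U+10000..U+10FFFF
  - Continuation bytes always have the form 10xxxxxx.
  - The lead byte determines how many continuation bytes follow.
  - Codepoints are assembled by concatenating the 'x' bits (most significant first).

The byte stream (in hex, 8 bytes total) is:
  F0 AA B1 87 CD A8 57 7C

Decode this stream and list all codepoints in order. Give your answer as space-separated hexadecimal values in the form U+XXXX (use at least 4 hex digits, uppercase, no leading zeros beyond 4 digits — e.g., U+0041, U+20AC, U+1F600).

Byte[0]=F0: 4-byte lead, need 3 cont bytes. acc=0x0
Byte[1]=AA: continuation. acc=(acc<<6)|0x2A=0x2A
Byte[2]=B1: continuation. acc=(acc<<6)|0x31=0xAB1
Byte[3]=87: continuation. acc=(acc<<6)|0x07=0x2AC47
Completed: cp=U+2AC47 (starts at byte 0)
Byte[4]=CD: 2-byte lead, need 1 cont bytes. acc=0xD
Byte[5]=A8: continuation. acc=(acc<<6)|0x28=0x368
Completed: cp=U+0368 (starts at byte 4)
Byte[6]=57: 1-byte ASCII. cp=U+0057
Byte[7]=7C: 1-byte ASCII. cp=U+007C

Answer: U+2AC47 U+0368 U+0057 U+007C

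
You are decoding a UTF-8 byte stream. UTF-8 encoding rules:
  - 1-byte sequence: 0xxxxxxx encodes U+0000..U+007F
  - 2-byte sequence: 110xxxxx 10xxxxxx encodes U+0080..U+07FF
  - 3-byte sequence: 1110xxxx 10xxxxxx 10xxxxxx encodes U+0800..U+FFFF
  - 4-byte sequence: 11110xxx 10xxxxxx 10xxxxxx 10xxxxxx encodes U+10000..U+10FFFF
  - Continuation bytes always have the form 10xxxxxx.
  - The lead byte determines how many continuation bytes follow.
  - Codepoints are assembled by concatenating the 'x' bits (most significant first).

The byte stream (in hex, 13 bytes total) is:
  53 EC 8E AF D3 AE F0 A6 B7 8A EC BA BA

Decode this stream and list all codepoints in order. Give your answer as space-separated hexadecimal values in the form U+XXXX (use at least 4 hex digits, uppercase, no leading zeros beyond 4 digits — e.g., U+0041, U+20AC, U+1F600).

Answer: U+0053 U+C3AF U+04EE U+26DCA U+CEBA

Derivation:
Byte[0]=53: 1-byte ASCII. cp=U+0053
Byte[1]=EC: 3-byte lead, need 2 cont bytes. acc=0xC
Byte[2]=8E: continuation. acc=(acc<<6)|0x0E=0x30E
Byte[3]=AF: continuation. acc=(acc<<6)|0x2F=0xC3AF
Completed: cp=U+C3AF (starts at byte 1)
Byte[4]=D3: 2-byte lead, need 1 cont bytes. acc=0x13
Byte[5]=AE: continuation. acc=(acc<<6)|0x2E=0x4EE
Completed: cp=U+04EE (starts at byte 4)
Byte[6]=F0: 4-byte lead, need 3 cont bytes. acc=0x0
Byte[7]=A6: continuation. acc=(acc<<6)|0x26=0x26
Byte[8]=B7: continuation. acc=(acc<<6)|0x37=0x9B7
Byte[9]=8A: continuation. acc=(acc<<6)|0x0A=0x26DCA
Completed: cp=U+26DCA (starts at byte 6)
Byte[10]=EC: 3-byte lead, need 2 cont bytes. acc=0xC
Byte[11]=BA: continuation. acc=(acc<<6)|0x3A=0x33A
Byte[12]=BA: continuation. acc=(acc<<6)|0x3A=0xCEBA
Completed: cp=U+CEBA (starts at byte 10)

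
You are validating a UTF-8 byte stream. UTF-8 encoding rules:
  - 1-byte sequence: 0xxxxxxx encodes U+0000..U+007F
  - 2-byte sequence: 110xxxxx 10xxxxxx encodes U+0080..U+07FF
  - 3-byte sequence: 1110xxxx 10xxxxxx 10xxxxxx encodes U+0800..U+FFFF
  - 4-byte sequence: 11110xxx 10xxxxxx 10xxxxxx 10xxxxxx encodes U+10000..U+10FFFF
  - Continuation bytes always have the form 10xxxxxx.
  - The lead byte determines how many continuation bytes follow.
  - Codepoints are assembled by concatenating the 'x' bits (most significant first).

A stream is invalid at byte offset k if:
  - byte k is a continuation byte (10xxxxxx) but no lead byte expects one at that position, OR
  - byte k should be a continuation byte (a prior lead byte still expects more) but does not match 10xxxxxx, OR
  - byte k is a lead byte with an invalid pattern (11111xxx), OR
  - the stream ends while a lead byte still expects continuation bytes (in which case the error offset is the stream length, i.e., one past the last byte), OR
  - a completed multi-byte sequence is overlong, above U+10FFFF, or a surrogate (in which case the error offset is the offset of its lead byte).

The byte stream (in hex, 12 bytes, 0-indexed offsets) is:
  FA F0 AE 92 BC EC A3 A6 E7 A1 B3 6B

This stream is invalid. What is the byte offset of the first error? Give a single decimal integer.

Answer: 0

Derivation:
Byte[0]=FA: INVALID lead byte (not 0xxx/110x/1110/11110)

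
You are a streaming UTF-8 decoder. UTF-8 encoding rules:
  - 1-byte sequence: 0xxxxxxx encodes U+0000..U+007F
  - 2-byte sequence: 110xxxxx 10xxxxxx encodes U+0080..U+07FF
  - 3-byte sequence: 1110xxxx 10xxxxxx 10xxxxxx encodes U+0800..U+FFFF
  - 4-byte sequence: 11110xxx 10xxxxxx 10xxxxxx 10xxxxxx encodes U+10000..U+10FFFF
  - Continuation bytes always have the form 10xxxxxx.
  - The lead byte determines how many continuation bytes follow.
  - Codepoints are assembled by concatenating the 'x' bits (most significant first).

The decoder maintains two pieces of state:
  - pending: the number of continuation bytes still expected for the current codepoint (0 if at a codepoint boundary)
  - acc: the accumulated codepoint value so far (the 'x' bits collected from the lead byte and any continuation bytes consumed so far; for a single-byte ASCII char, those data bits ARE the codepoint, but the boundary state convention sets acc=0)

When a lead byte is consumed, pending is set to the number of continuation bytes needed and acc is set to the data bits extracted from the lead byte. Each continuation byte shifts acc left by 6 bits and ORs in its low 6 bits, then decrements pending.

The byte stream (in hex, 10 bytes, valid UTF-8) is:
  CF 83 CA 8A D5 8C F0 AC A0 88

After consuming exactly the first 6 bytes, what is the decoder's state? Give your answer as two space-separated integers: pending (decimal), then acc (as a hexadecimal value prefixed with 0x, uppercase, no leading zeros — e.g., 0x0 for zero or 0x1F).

Answer: 0 0x54C

Derivation:
Byte[0]=CF: 2-byte lead. pending=1, acc=0xF
Byte[1]=83: continuation. acc=(acc<<6)|0x03=0x3C3, pending=0
Byte[2]=CA: 2-byte lead. pending=1, acc=0xA
Byte[3]=8A: continuation. acc=(acc<<6)|0x0A=0x28A, pending=0
Byte[4]=D5: 2-byte lead. pending=1, acc=0x15
Byte[5]=8C: continuation. acc=(acc<<6)|0x0C=0x54C, pending=0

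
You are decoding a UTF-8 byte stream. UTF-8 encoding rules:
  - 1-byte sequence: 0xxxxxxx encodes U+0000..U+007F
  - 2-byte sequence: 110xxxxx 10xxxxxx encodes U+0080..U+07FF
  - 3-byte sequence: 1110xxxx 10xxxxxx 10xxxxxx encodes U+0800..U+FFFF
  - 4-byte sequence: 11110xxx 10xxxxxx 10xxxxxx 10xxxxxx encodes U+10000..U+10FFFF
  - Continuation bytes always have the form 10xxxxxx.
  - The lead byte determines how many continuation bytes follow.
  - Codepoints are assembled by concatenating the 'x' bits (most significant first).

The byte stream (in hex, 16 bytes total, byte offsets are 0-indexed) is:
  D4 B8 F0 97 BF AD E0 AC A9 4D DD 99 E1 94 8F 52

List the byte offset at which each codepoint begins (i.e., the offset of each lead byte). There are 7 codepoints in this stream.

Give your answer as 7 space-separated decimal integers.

Answer: 0 2 6 9 10 12 15

Derivation:
Byte[0]=D4: 2-byte lead, need 1 cont bytes. acc=0x14
Byte[1]=B8: continuation. acc=(acc<<6)|0x38=0x538
Completed: cp=U+0538 (starts at byte 0)
Byte[2]=F0: 4-byte lead, need 3 cont bytes. acc=0x0
Byte[3]=97: continuation. acc=(acc<<6)|0x17=0x17
Byte[4]=BF: continuation. acc=(acc<<6)|0x3F=0x5FF
Byte[5]=AD: continuation. acc=(acc<<6)|0x2D=0x17FED
Completed: cp=U+17FED (starts at byte 2)
Byte[6]=E0: 3-byte lead, need 2 cont bytes. acc=0x0
Byte[7]=AC: continuation. acc=(acc<<6)|0x2C=0x2C
Byte[8]=A9: continuation. acc=(acc<<6)|0x29=0xB29
Completed: cp=U+0B29 (starts at byte 6)
Byte[9]=4D: 1-byte ASCII. cp=U+004D
Byte[10]=DD: 2-byte lead, need 1 cont bytes. acc=0x1D
Byte[11]=99: continuation. acc=(acc<<6)|0x19=0x759
Completed: cp=U+0759 (starts at byte 10)
Byte[12]=E1: 3-byte lead, need 2 cont bytes. acc=0x1
Byte[13]=94: continuation. acc=(acc<<6)|0x14=0x54
Byte[14]=8F: continuation. acc=(acc<<6)|0x0F=0x150F
Completed: cp=U+150F (starts at byte 12)
Byte[15]=52: 1-byte ASCII. cp=U+0052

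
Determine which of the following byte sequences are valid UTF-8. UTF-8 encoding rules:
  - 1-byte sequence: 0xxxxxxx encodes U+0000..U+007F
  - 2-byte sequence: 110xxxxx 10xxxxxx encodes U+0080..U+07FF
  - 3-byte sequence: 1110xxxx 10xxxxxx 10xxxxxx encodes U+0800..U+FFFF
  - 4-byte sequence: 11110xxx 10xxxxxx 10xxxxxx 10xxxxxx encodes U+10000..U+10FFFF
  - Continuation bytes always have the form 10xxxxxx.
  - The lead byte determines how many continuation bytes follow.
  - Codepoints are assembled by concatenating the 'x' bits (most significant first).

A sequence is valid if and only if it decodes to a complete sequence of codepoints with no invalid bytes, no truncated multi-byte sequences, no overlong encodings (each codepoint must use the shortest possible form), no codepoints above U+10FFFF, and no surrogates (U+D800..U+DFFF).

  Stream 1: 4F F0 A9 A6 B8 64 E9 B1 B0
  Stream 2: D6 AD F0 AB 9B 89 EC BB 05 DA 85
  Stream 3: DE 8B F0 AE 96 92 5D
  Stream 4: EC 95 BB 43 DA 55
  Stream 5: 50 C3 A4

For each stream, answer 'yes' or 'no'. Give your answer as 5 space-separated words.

Answer: yes no yes no yes

Derivation:
Stream 1: decodes cleanly. VALID
Stream 2: error at byte offset 8. INVALID
Stream 3: decodes cleanly. VALID
Stream 4: error at byte offset 5. INVALID
Stream 5: decodes cleanly. VALID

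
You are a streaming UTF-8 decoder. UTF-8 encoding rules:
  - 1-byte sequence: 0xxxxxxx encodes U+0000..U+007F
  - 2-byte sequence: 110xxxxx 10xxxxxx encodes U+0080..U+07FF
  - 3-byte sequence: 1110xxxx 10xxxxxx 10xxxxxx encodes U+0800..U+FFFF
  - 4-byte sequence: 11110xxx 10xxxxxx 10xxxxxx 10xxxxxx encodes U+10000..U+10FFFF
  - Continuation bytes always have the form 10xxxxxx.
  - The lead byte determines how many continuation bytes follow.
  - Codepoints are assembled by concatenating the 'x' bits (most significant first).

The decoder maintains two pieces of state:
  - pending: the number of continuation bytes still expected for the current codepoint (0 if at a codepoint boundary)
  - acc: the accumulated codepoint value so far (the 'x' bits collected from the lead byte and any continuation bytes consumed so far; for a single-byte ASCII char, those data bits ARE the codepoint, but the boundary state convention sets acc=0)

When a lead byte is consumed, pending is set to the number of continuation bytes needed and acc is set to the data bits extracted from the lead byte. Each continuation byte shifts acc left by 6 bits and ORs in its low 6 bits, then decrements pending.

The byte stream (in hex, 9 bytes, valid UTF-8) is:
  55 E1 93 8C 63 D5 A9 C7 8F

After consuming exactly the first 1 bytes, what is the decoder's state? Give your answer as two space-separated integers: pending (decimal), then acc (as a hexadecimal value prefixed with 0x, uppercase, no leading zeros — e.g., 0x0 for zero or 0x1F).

Answer: 0 0x0

Derivation:
Byte[0]=55: 1-byte. pending=0, acc=0x0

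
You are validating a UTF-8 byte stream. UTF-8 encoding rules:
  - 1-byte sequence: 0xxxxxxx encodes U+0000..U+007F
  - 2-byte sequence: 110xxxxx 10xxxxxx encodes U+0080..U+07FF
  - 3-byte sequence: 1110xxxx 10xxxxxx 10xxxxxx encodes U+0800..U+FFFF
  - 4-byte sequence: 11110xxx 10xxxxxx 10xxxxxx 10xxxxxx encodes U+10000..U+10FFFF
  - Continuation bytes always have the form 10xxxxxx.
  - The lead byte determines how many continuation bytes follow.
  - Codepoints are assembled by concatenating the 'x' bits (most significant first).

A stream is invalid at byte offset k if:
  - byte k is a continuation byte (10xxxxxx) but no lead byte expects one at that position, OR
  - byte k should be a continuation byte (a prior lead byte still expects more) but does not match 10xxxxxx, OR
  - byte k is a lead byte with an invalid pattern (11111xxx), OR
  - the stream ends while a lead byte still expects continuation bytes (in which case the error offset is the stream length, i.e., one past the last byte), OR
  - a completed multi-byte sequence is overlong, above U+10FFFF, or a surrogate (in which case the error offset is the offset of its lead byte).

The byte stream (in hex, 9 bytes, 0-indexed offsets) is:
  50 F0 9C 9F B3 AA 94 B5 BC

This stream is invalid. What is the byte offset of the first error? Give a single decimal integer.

Answer: 5

Derivation:
Byte[0]=50: 1-byte ASCII. cp=U+0050
Byte[1]=F0: 4-byte lead, need 3 cont bytes. acc=0x0
Byte[2]=9C: continuation. acc=(acc<<6)|0x1C=0x1C
Byte[3]=9F: continuation. acc=(acc<<6)|0x1F=0x71F
Byte[4]=B3: continuation. acc=(acc<<6)|0x33=0x1C7F3
Completed: cp=U+1C7F3 (starts at byte 1)
Byte[5]=AA: INVALID lead byte (not 0xxx/110x/1110/11110)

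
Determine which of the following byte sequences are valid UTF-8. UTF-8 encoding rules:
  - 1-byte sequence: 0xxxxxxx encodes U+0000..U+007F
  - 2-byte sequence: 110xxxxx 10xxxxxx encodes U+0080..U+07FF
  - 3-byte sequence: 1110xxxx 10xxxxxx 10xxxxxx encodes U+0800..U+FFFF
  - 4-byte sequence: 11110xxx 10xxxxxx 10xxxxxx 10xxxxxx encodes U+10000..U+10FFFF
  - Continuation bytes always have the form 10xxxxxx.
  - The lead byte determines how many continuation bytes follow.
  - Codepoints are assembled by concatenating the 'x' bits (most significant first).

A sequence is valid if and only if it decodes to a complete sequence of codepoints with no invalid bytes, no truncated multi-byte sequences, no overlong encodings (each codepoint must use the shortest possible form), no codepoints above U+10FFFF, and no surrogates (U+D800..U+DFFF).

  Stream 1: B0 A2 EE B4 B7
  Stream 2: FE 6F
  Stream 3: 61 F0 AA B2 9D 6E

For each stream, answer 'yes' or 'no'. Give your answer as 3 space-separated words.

Answer: no no yes

Derivation:
Stream 1: error at byte offset 0. INVALID
Stream 2: error at byte offset 0. INVALID
Stream 3: decodes cleanly. VALID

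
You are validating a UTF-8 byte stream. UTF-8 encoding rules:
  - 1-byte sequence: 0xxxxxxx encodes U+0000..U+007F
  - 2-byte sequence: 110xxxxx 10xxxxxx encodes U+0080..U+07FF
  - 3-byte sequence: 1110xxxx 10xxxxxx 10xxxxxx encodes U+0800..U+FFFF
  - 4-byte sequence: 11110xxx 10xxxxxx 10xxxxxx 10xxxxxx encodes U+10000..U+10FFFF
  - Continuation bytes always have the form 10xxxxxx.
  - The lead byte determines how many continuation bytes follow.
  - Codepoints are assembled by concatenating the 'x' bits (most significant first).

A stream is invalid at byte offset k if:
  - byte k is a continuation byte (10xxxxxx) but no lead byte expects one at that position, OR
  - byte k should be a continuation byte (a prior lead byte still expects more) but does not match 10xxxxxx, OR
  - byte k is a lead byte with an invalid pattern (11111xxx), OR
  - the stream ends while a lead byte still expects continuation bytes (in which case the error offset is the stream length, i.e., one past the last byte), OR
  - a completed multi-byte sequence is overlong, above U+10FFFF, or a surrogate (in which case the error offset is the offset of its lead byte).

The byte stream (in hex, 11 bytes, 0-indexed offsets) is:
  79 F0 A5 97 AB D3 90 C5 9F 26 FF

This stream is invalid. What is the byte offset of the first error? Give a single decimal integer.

Answer: 10

Derivation:
Byte[0]=79: 1-byte ASCII. cp=U+0079
Byte[1]=F0: 4-byte lead, need 3 cont bytes. acc=0x0
Byte[2]=A5: continuation. acc=(acc<<6)|0x25=0x25
Byte[3]=97: continuation. acc=(acc<<6)|0x17=0x957
Byte[4]=AB: continuation. acc=(acc<<6)|0x2B=0x255EB
Completed: cp=U+255EB (starts at byte 1)
Byte[5]=D3: 2-byte lead, need 1 cont bytes. acc=0x13
Byte[6]=90: continuation. acc=(acc<<6)|0x10=0x4D0
Completed: cp=U+04D0 (starts at byte 5)
Byte[7]=C5: 2-byte lead, need 1 cont bytes. acc=0x5
Byte[8]=9F: continuation. acc=(acc<<6)|0x1F=0x15F
Completed: cp=U+015F (starts at byte 7)
Byte[9]=26: 1-byte ASCII. cp=U+0026
Byte[10]=FF: INVALID lead byte (not 0xxx/110x/1110/11110)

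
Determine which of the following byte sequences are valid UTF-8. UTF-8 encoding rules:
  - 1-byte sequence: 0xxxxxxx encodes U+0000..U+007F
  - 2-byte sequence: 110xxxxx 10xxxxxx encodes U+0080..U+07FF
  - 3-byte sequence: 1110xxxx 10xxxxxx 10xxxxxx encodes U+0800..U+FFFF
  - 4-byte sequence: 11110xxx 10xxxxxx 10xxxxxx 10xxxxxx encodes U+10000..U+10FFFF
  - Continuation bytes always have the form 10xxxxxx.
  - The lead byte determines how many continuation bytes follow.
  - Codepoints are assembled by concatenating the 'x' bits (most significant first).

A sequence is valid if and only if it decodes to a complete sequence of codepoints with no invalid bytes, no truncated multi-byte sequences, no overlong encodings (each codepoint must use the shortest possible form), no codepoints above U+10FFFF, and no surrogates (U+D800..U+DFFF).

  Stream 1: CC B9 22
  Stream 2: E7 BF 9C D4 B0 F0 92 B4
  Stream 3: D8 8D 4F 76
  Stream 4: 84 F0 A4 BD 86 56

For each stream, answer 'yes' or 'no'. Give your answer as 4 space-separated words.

Stream 1: decodes cleanly. VALID
Stream 2: error at byte offset 8. INVALID
Stream 3: decodes cleanly. VALID
Stream 4: error at byte offset 0. INVALID

Answer: yes no yes no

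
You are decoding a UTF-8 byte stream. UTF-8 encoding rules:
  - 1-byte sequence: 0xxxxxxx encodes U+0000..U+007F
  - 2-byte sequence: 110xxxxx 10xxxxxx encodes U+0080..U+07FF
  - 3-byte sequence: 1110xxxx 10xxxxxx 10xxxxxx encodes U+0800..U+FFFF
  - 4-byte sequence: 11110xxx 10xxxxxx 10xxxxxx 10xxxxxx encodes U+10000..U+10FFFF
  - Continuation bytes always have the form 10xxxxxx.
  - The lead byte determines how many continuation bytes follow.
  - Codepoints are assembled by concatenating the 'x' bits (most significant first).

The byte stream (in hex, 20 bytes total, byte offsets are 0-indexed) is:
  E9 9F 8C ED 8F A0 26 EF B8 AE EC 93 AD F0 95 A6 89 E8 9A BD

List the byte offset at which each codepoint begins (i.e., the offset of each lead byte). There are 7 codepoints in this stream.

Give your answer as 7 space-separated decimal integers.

Answer: 0 3 6 7 10 13 17

Derivation:
Byte[0]=E9: 3-byte lead, need 2 cont bytes. acc=0x9
Byte[1]=9F: continuation. acc=(acc<<6)|0x1F=0x25F
Byte[2]=8C: continuation. acc=(acc<<6)|0x0C=0x97CC
Completed: cp=U+97CC (starts at byte 0)
Byte[3]=ED: 3-byte lead, need 2 cont bytes. acc=0xD
Byte[4]=8F: continuation. acc=(acc<<6)|0x0F=0x34F
Byte[5]=A0: continuation. acc=(acc<<6)|0x20=0xD3E0
Completed: cp=U+D3E0 (starts at byte 3)
Byte[6]=26: 1-byte ASCII. cp=U+0026
Byte[7]=EF: 3-byte lead, need 2 cont bytes. acc=0xF
Byte[8]=B8: continuation. acc=(acc<<6)|0x38=0x3F8
Byte[9]=AE: continuation. acc=(acc<<6)|0x2E=0xFE2E
Completed: cp=U+FE2E (starts at byte 7)
Byte[10]=EC: 3-byte lead, need 2 cont bytes. acc=0xC
Byte[11]=93: continuation. acc=(acc<<6)|0x13=0x313
Byte[12]=AD: continuation. acc=(acc<<6)|0x2D=0xC4ED
Completed: cp=U+C4ED (starts at byte 10)
Byte[13]=F0: 4-byte lead, need 3 cont bytes. acc=0x0
Byte[14]=95: continuation. acc=(acc<<6)|0x15=0x15
Byte[15]=A6: continuation. acc=(acc<<6)|0x26=0x566
Byte[16]=89: continuation. acc=(acc<<6)|0x09=0x15989
Completed: cp=U+15989 (starts at byte 13)
Byte[17]=E8: 3-byte lead, need 2 cont bytes. acc=0x8
Byte[18]=9A: continuation. acc=(acc<<6)|0x1A=0x21A
Byte[19]=BD: continuation. acc=(acc<<6)|0x3D=0x86BD
Completed: cp=U+86BD (starts at byte 17)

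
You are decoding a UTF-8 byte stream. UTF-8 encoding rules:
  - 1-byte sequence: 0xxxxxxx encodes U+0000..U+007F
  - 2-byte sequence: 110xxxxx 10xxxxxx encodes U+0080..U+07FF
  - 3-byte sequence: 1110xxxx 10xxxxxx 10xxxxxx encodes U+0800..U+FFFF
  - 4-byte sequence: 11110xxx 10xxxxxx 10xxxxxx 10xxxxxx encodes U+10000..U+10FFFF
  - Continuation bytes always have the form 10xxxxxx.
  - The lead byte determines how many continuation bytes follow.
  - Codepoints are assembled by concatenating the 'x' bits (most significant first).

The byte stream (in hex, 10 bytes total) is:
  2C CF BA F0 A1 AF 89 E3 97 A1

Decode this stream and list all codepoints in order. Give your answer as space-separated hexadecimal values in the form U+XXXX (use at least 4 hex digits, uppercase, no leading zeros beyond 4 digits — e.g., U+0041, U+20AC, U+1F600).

Byte[0]=2C: 1-byte ASCII. cp=U+002C
Byte[1]=CF: 2-byte lead, need 1 cont bytes. acc=0xF
Byte[2]=BA: continuation. acc=(acc<<6)|0x3A=0x3FA
Completed: cp=U+03FA (starts at byte 1)
Byte[3]=F0: 4-byte lead, need 3 cont bytes. acc=0x0
Byte[4]=A1: continuation. acc=(acc<<6)|0x21=0x21
Byte[5]=AF: continuation. acc=(acc<<6)|0x2F=0x86F
Byte[6]=89: continuation. acc=(acc<<6)|0x09=0x21BC9
Completed: cp=U+21BC9 (starts at byte 3)
Byte[7]=E3: 3-byte lead, need 2 cont bytes. acc=0x3
Byte[8]=97: continuation. acc=(acc<<6)|0x17=0xD7
Byte[9]=A1: continuation. acc=(acc<<6)|0x21=0x35E1
Completed: cp=U+35E1 (starts at byte 7)

Answer: U+002C U+03FA U+21BC9 U+35E1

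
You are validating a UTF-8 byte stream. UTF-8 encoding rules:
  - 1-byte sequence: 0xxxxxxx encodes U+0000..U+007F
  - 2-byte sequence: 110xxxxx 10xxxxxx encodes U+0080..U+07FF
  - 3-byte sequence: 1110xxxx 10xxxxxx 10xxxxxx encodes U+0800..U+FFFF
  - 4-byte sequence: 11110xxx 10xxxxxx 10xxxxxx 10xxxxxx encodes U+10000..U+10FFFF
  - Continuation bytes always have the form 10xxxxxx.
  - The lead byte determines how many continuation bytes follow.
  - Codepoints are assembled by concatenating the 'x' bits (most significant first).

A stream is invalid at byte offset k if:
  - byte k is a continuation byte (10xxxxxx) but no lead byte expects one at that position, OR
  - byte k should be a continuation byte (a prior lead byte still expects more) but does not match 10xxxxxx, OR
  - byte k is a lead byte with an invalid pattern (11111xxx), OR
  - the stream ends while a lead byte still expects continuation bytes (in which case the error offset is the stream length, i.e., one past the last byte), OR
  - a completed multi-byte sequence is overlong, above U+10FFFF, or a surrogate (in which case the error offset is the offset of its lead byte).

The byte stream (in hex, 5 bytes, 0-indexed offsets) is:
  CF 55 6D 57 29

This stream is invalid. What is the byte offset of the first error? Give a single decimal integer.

Byte[0]=CF: 2-byte lead, need 1 cont bytes. acc=0xF
Byte[1]=55: expected 10xxxxxx continuation. INVALID

Answer: 1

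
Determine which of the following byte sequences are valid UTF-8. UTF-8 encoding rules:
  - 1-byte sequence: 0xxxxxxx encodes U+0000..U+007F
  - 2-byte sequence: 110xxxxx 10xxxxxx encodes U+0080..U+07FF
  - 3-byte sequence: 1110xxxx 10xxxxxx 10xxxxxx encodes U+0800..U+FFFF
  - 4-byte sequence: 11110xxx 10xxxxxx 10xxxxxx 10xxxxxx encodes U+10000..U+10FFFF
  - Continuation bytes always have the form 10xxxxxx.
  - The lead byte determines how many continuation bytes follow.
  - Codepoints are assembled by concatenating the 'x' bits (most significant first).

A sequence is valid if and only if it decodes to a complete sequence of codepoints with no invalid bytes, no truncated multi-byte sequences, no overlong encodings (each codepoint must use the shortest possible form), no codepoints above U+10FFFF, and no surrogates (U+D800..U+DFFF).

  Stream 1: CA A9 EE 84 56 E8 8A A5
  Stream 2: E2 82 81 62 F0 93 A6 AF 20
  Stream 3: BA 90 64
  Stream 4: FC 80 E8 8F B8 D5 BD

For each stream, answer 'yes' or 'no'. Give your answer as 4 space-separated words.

Answer: no yes no no

Derivation:
Stream 1: error at byte offset 4. INVALID
Stream 2: decodes cleanly. VALID
Stream 3: error at byte offset 0. INVALID
Stream 4: error at byte offset 0. INVALID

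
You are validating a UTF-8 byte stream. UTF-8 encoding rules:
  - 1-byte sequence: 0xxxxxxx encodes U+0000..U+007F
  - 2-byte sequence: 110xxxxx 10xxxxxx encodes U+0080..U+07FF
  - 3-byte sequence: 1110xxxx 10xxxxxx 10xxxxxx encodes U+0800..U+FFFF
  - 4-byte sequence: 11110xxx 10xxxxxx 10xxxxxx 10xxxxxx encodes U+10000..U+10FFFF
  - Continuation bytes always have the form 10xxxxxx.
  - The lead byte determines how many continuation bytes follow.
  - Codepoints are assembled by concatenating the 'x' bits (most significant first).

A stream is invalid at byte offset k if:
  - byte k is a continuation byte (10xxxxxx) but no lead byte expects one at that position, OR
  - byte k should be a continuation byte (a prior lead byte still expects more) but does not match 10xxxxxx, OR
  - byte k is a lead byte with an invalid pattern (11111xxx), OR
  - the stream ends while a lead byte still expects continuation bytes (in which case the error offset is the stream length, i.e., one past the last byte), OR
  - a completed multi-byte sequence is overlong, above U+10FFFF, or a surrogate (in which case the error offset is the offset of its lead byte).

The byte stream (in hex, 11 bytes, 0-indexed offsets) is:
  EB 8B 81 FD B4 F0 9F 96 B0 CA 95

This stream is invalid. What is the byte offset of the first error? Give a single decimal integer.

Answer: 3

Derivation:
Byte[0]=EB: 3-byte lead, need 2 cont bytes. acc=0xB
Byte[1]=8B: continuation. acc=(acc<<6)|0x0B=0x2CB
Byte[2]=81: continuation. acc=(acc<<6)|0x01=0xB2C1
Completed: cp=U+B2C1 (starts at byte 0)
Byte[3]=FD: INVALID lead byte (not 0xxx/110x/1110/11110)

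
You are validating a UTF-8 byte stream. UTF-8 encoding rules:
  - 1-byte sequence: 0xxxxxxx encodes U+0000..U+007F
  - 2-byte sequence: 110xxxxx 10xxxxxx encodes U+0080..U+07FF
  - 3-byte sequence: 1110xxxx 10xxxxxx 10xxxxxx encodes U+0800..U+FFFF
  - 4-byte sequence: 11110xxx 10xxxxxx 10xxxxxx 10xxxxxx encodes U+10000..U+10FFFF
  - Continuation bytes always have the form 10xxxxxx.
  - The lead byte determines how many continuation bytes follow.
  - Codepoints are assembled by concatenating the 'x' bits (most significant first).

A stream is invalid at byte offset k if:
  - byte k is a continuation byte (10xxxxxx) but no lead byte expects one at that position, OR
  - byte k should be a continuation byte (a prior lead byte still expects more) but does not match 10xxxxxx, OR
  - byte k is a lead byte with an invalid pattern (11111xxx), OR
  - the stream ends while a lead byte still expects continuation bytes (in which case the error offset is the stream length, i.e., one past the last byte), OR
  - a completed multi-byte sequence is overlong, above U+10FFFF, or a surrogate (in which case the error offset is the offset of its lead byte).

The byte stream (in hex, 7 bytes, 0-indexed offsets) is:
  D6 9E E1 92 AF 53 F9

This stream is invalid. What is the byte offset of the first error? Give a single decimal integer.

Answer: 6

Derivation:
Byte[0]=D6: 2-byte lead, need 1 cont bytes. acc=0x16
Byte[1]=9E: continuation. acc=(acc<<6)|0x1E=0x59E
Completed: cp=U+059E (starts at byte 0)
Byte[2]=E1: 3-byte lead, need 2 cont bytes. acc=0x1
Byte[3]=92: continuation. acc=(acc<<6)|0x12=0x52
Byte[4]=AF: continuation. acc=(acc<<6)|0x2F=0x14AF
Completed: cp=U+14AF (starts at byte 2)
Byte[5]=53: 1-byte ASCII. cp=U+0053
Byte[6]=F9: INVALID lead byte (not 0xxx/110x/1110/11110)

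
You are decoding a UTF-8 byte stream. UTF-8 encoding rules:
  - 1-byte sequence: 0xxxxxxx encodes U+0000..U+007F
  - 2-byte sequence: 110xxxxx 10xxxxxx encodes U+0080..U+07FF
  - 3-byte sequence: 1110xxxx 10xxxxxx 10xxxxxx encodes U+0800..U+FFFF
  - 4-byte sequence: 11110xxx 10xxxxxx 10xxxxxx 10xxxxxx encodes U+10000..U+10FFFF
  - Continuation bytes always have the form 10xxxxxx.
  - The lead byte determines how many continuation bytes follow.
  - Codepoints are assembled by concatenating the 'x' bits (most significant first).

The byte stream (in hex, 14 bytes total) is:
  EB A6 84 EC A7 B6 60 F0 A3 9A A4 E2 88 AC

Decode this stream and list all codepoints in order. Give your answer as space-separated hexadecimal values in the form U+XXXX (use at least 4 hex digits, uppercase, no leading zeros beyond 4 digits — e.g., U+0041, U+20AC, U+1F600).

Byte[0]=EB: 3-byte lead, need 2 cont bytes. acc=0xB
Byte[1]=A6: continuation. acc=(acc<<6)|0x26=0x2E6
Byte[2]=84: continuation. acc=(acc<<6)|0x04=0xB984
Completed: cp=U+B984 (starts at byte 0)
Byte[3]=EC: 3-byte lead, need 2 cont bytes. acc=0xC
Byte[4]=A7: continuation. acc=(acc<<6)|0x27=0x327
Byte[5]=B6: continuation. acc=(acc<<6)|0x36=0xC9F6
Completed: cp=U+C9F6 (starts at byte 3)
Byte[6]=60: 1-byte ASCII. cp=U+0060
Byte[7]=F0: 4-byte lead, need 3 cont bytes. acc=0x0
Byte[8]=A3: continuation. acc=(acc<<6)|0x23=0x23
Byte[9]=9A: continuation. acc=(acc<<6)|0x1A=0x8DA
Byte[10]=A4: continuation. acc=(acc<<6)|0x24=0x236A4
Completed: cp=U+236A4 (starts at byte 7)
Byte[11]=E2: 3-byte lead, need 2 cont bytes. acc=0x2
Byte[12]=88: continuation. acc=(acc<<6)|0x08=0x88
Byte[13]=AC: continuation. acc=(acc<<6)|0x2C=0x222C
Completed: cp=U+222C (starts at byte 11)

Answer: U+B984 U+C9F6 U+0060 U+236A4 U+222C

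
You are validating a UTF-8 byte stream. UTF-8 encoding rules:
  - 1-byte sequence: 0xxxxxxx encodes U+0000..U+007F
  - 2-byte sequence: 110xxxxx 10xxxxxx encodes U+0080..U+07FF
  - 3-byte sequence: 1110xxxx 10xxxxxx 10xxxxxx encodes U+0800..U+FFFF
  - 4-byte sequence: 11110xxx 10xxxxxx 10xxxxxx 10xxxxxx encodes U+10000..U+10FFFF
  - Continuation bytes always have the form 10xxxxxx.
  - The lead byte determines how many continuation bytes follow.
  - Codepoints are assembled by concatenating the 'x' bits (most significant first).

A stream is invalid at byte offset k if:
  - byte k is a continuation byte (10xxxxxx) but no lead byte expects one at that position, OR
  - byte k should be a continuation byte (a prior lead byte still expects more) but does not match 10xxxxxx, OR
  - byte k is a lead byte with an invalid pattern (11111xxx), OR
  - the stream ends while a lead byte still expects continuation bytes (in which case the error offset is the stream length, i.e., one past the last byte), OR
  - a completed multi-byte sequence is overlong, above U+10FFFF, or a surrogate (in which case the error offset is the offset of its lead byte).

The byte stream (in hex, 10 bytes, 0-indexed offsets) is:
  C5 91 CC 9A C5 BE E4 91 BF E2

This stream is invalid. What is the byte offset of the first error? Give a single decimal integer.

Byte[0]=C5: 2-byte lead, need 1 cont bytes. acc=0x5
Byte[1]=91: continuation. acc=(acc<<6)|0x11=0x151
Completed: cp=U+0151 (starts at byte 0)
Byte[2]=CC: 2-byte lead, need 1 cont bytes. acc=0xC
Byte[3]=9A: continuation. acc=(acc<<6)|0x1A=0x31A
Completed: cp=U+031A (starts at byte 2)
Byte[4]=C5: 2-byte lead, need 1 cont bytes. acc=0x5
Byte[5]=BE: continuation. acc=(acc<<6)|0x3E=0x17E
Completed: cp=U+017E (starts at byte 4)
Byte[6]=E4: 3-byte lead, need 2 cont bytes. acc=0x4
Byte[7]=91: continuation. acc=(acc<<6)|0x11=0x111
Byte[8]=BF: continuation. acc=(acc<<6)|0x3F=0x447F
Completed: cp=U+447F (starts at byte 6)
Byte[9]=E2: 3-byte lead, need 2 cont bytes. acc=0x2
Byte[10]: stream ended, expected continuation. INVALID

Answer: 10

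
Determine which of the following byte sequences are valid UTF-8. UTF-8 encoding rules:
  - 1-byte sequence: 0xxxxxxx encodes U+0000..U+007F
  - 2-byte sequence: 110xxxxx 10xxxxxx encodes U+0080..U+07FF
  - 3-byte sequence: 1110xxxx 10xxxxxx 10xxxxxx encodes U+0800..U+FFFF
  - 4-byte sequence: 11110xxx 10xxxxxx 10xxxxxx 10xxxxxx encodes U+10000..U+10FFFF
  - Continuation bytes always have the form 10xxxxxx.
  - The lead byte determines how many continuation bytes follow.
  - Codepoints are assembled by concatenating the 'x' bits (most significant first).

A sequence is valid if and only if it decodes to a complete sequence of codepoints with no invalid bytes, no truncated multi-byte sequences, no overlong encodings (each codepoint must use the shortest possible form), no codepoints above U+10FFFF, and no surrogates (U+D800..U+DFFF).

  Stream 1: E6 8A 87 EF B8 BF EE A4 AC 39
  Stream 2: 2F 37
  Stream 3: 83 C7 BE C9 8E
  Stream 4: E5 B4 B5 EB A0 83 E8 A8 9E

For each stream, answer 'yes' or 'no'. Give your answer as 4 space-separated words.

Answer: yes yes no yes

Derivation:
Stream 1: decodes cleanly. VALID
Stream 2: decodes cleanly. VALID
Stream 3: error at byte offset 0. INVALID
Stream 4: decodes cleanly. VALID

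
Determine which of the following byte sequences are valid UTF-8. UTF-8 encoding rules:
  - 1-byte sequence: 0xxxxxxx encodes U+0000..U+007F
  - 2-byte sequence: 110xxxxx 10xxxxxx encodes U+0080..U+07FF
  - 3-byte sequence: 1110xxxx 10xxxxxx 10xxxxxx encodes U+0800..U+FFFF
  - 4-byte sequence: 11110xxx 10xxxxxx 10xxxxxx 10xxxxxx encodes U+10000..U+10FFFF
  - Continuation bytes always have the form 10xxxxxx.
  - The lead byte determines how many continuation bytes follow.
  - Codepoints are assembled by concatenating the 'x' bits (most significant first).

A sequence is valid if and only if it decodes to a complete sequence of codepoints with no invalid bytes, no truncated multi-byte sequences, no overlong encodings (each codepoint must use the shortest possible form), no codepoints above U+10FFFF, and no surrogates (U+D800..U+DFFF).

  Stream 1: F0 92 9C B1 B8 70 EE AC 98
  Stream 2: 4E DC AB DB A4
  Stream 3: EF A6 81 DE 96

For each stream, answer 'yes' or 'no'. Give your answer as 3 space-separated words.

Answer: no yes yes

Derivation:
Stream 1: error at byte offset 4. INVALID
Stream 2: decodes cleanly. VALID
Stream 3: decodes cleanly. VALID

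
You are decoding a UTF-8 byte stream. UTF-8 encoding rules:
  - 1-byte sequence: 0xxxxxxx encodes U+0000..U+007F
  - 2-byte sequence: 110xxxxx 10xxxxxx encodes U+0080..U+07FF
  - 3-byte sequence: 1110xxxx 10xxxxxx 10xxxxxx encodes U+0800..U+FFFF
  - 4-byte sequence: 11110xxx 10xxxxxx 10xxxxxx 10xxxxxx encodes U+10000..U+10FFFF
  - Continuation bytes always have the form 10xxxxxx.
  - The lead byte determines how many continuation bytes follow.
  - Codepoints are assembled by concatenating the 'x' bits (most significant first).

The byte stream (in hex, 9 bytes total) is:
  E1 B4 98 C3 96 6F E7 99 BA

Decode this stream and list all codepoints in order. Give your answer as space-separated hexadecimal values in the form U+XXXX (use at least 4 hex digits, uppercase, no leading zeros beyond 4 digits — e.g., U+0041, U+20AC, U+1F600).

Answer: U+1D18 U+00D6 U+006F U+767A

Derivation:
Byte[0]=E1: 3-byte lead, need 2 cont bytes. acc=0x1
Byte[1]=B4: continuation. acc=(acc<<6)|0x34=0x74
Byte[2]=98: continuation. acc=(acc<<6)|0x18=0x1D18
Completed: cp=U+1D18 (starts at byte 0)
Byte[3]=C3: 2-byte lead, need 1 cont bytes. acc=0x3
Byte[4]=96: continuation. acc=(acc<<6)|0x16=0xD6
Completed: cp=U+00D6 (starts at byte 3)
Byte[5]=6F: 1-byte ASCII. cp=U+006F
Byte[6]=E7: 3-byte lead, need 2 cont bytes. acc=0x7
Byte[7]=99: continuation. acc=(acc<<6)|0x19=0x1D9
Byte[8]=BA: continuation. acc=(acc<<6)|0x3A=0x767A
Completed: cp=U+767A (starts at byte 6)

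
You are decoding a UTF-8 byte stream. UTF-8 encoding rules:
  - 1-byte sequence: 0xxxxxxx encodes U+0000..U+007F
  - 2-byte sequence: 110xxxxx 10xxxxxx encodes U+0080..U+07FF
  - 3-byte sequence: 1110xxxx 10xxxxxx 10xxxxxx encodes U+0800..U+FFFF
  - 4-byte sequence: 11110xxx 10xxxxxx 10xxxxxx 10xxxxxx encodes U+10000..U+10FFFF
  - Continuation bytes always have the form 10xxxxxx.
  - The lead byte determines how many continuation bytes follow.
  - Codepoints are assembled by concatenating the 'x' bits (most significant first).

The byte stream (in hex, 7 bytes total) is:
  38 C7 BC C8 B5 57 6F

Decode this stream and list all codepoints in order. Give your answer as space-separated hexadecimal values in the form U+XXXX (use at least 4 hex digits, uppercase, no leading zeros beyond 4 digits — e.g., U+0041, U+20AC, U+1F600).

Byte[0]=38: 1-byte ASCII. cp=U+0038
Byte[1]=C7: 2-byte lead, need 1 cont bytes. acc=0x7
Byte[2]=BC: continuation. acc=(acc<<6)|0x3C=0x1FC
Completed: cp=U+01FC (starts at byte 1)
Byte[3]=C8: 2-byte lead, need 1 cont bytes. acc=0x8
Byte[4]=B5: continuation. acc=(acc<<6)|0x35=0x235
Completed: cp=U+0235 (starts at byte 3)
Byte[5]=57: 1-byte ASCII. cp=U+0057
Byte[6]=6F: 1-byte ASCII. cp=U+006F

Answer: U+0038 U+01FC U+0235 U+0057 U+006F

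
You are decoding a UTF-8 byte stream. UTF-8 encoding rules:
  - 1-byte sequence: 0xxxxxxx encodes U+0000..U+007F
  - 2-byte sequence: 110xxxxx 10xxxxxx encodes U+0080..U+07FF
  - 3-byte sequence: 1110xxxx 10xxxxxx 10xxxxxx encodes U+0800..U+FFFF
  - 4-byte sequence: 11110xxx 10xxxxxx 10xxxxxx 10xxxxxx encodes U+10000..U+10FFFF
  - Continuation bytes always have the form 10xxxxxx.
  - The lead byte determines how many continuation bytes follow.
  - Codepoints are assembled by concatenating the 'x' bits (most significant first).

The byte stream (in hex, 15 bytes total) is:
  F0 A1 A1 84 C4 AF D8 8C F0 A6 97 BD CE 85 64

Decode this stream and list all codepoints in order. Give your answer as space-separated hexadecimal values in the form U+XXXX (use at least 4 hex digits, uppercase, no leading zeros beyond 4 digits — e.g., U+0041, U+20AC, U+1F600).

Byte[0]=F0: 4-byte lead, need 3 cont bytes. acc=0x0
Byte[1]=A1: continuation. acc=(acc<<6)|0x21=0x21
Byte[2]=A1: continuation. acc=(acc<<6)|0x21=0x861
Byte[3]=84: continuation. acc=(acc<<6)|0x04=0x21844
Completed: cp=U+21844 (starts at byte 0)
Byte[4]=C4: 2-byte lead, need 1 cont bytes. acc=0x4
Byte[5]=AF: continuation. acc=(acc<<6)|0x2F=0x12F
Completed: cp=U+012F (starts at byte 4)
Byte[6]=D8: 2-byte lead, need 1 cont bytes. acc=0x18
Byte[7]=8C: continuation. acc=(acc<<6)|0x0C=0x60C
Completed: cp=U+060C (starts at byte 6)
Byte[8]=F0: 4-byte lead, need 3 cont bytes. acc=0x0
Byte[9]=A6: continuation. acc=(acc<<6)|0x26=0x26
Byte[10]=97: continuation. acc=(acc<<6)|0x17=0x997
Byte[11]=BD: continuation. acc=(acc<<6)|0x3D=0x265FD
Completed: cp=U+265FD (starts at byte 8)
Byte[12]=CE: 2-byte lead, need 1 cont bytes. acc=0xE
Byte[13]=85: continuation. acc=(acc<<6)|0x05=0x385
Completed: cp=U+0385 (starts at byte 12)
Byte[14]=64: 1-byte ASCII. cp=U+0064

Answer: U+21844 U+012F U+060C U+265FD U+0385 U+0064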